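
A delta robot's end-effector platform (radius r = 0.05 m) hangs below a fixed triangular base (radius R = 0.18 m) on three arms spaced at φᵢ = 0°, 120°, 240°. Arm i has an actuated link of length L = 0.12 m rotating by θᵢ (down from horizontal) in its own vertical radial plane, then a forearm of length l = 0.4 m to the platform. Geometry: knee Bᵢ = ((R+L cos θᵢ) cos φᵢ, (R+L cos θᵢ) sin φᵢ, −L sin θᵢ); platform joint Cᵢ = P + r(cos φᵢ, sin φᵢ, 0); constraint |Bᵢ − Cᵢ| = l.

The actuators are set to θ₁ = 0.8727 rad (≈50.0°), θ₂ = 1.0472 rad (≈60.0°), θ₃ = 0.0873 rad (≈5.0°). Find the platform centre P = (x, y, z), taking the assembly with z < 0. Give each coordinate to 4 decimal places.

φ1=0.0°: virtual centre (0.2071, 0.0000, -0.0919), radius l
φ2=120.0°: virtual centre (-0.0950, 0.1645, -0.1039), radius l
arm 3 at φ=240.0°: ρ3 = 0.2495;  O3 = (-0.1248, -0.2161, -0.0105)
eliminate P² terms by subtracting sphere 1 from 2 and 3
[-0.6043 0.3291 -0.0240]·P = -0.0045;  [-0.6638 -0.4322 0.1629]·P = 0.0110
det = 0.4796;  x = -0.0036+0.0902z,  y = -0.0201+0.2385z
sphere 1 gives Az²+Bz+C=0 with A=1.0650, B=0.1363, C=-0.1068;  B²−4AC=0.4734;  roots -0.3870, 0.2590;  negative root z = -0.3870
x = -0.0384, y = -0.1123

(-0.0384, -0.1123, -0.3870)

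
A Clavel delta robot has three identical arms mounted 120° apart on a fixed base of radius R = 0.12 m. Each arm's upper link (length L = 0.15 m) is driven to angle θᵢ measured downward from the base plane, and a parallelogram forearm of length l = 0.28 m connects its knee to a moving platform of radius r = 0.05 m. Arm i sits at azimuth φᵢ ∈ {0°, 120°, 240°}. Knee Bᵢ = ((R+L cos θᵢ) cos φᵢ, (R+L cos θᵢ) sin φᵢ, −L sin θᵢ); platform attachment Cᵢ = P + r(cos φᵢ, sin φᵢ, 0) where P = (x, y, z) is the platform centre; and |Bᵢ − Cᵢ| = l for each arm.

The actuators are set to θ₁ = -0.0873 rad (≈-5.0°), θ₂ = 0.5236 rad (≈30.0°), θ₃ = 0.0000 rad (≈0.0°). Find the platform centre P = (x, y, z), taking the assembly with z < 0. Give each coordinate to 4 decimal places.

φ1=0.0°: virtual centre (0.2194, 0.0000, 0.0131), radius l
S2 = (0.1999·cos120.0°, 0.1999·sin120.0°, -0.0750) = (-0.1000, 0.1731, -0.0750)
S3 = (0.2200·cos240.0°, 0.2200·sin240.0°, 0.0000) = (-0.1100, -0.1905, 0.0000)
subtract pairs → two planes through P
[-0.6388 0.3462 -0.1762]·P = -0.0027;  [-0.6589 -0.3811 -0.0262]·P = 0.0001
det = 0.4715;  x = 0.0022+-0.1616z,  y = -0.0039+0.2107z
into |P−S₁|² = l²: 1.0705z² + 0.0424z + -0.0310 = 0;  Δ = 0.1346;  z = -0.1911 or 0.1515 → z<0 root = -0.1911
x = 0.0330, y = -0.0442

(0.0330, -0.0442, -0.1911)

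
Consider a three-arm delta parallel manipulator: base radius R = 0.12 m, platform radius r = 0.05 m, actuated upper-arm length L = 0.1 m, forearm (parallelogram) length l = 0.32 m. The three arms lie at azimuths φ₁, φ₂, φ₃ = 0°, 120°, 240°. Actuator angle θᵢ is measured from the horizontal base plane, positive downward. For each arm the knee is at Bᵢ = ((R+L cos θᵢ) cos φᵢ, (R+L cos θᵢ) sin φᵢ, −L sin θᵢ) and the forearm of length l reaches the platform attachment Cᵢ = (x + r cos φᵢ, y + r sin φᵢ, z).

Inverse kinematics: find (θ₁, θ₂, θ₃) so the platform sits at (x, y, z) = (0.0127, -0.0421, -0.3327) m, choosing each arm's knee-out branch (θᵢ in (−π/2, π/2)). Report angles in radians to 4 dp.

arm 1 (φ=0.0°): x'=0.0127, y'=-0.0421
  A=0.0573, B=-0.3327, C=(l²−L²−A²−y'²−z²)/(2L)=-0.1167
  √(A²+B²)=0.3376;  θ1 = -1.4002+1.9238 ≈ 0.5236
φ2=120.0° → target in arm frame (-0.0428, 0.0101)
  e−x'=0.1128;  (l²−L²−(e−x')²−y'²−z²)/2L = -0.1556
  θ2 = atan2(B,A) + arccos(C/0.3513) = 0.7857
arm 3 (φ=240.0°): x'=0.0301, y'=0.0320
  e−x'=0.0399;  (l²−L²−(e−x')²−y'²−z²)/2L = -0.1045
  √(A²+B²)=0.3351;  θ3 = -1.4515+1.8881 ≈ 0.4366

θ₁ = 0.5236, θ₂ = 0.7857, θ₃ = 0.4366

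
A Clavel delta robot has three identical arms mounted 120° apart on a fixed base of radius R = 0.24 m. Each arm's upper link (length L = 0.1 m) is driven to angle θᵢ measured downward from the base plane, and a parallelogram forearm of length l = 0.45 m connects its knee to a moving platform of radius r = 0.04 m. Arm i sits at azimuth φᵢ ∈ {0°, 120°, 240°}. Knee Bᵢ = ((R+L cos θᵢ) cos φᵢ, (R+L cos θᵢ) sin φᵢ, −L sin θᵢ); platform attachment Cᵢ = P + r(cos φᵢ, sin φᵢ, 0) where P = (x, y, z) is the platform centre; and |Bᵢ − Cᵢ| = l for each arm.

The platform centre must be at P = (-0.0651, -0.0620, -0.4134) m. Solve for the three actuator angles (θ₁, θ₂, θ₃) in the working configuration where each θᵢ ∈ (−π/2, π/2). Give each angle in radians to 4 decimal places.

rotate P by −φ1: (-0.0651, -0.0620, -0.4134)
  A cos θ + B sin θ = C:  0.2651·cos θ + -0.4134·sin θ = -0.2626
  γ=atan2(-0.4134,0.2651)=-1.0006;  ψ=arccos(-0.5347)=2.1350;  θ1=γ+ψ≈1.1344
φ2=120.0° → target in arm frame (-0.0211, 0.0874)
  A=0.2211, B=-0.4134, C=(l²−L²−A²−y'²−z²)/(2L)=-0.1747
  √(A²+B²)=0.4688;  θ2 = -1.0796+1.9526 ≈ 0.8730
arm 3 (φ=240.0°): x'=0.0862, y'=-0.0254
  A cos θ + B sin θ = C:  0.1138·cos θ + -0.4134·sin θ = 0.0401
  γ=atan2(-0.4134,0.1138)=-1.3023;  ψ=arccos(0.0935)=1.4772;  θ3=γ+ψ≈0.1749

θ₁ = 1.1344, θ₂ = 0.8730, θ₃ = 0.1749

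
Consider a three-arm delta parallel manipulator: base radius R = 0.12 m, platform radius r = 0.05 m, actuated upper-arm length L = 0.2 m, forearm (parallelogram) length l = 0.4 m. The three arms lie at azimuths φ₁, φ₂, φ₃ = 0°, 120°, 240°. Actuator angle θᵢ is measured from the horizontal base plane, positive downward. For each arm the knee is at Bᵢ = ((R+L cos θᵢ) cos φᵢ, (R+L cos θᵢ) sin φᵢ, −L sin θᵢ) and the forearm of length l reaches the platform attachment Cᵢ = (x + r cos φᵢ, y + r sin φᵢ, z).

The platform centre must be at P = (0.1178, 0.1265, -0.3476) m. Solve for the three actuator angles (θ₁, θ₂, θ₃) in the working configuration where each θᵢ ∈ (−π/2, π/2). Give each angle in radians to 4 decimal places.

rotate P by −φ1: (0.1178, 0.1265, -0.3476)
  e−x'=-0.0478;  (l²−L²−(e−x')²−y'²−z²)/2L = -0.0478
  √(A²+B²)=0.3509;  θ1 = -1.7075+1.7074 ≈ -0.0001
rotate P by −φ2: (0.0507, -0.1653, -0.3476)
  e−x'=0.0193;  (l²−L²−(e−x')²−y'²−z²)/2L = -0.0713
  √(A²+B²)=0.3481;  θ2 = -1.5152+1.7770 ≈ 0.2618
arm 3 (φ=240.0°): x'=-0.1685, y'=0.0388
  A cos θ + B sin θ = C:  0.2385·cos θ + -0.3476·sin θ = -0.1480
  θ3 = atan2(B,A) + arccos(C/0.4215) = 0.9599

θ₁ = -0.0001, θ₂ = 0.2618, θ₃ = 0.9599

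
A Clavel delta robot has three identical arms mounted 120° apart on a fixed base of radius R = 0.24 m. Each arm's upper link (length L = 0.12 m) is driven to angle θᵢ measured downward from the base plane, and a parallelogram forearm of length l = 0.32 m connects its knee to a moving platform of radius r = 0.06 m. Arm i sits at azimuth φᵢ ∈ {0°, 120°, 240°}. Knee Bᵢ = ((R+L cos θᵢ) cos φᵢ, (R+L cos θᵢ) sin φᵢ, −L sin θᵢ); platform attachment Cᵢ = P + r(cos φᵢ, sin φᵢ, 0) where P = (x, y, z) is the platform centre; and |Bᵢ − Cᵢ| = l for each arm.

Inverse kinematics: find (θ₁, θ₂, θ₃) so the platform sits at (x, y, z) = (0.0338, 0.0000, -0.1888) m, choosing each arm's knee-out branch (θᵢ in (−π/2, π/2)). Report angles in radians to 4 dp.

θ₁ = 0.0878, θ₂ = 0.6107, θ₃ = 0.6107

rotate P by −φ1: (0.0338, 0.0000, -0.1888)
  e−x'=0.1462;  (l²−L²−(e−x')²−y'²−z²)/2L = 0.1291
  √(A²+B²)=0.2388;  θ1 = -0.9119+0.9997 ≈ 0.0878
rotate P by −φ2: (-0.0169, -0.0293, -0.1888)
  A cos θ + B sin θ = C:  0.1969·cos θ + -0.1888·sin θ = 0.0530
  √(A²+B²)=0.2728;  θ2 = -0.7644+1.3751 ≈ 0.6107
arm 3 (φ=240.0°): x'=-0.0169, y'=0.0293
  A=0.1969, B=-0.1888, C=(l²−L²−A²−y'²−z²)/(2L)=0.0530
  √(A²+B²)=0.2728;  θ3 = -0.7644+1.3751 ≈ 0.6107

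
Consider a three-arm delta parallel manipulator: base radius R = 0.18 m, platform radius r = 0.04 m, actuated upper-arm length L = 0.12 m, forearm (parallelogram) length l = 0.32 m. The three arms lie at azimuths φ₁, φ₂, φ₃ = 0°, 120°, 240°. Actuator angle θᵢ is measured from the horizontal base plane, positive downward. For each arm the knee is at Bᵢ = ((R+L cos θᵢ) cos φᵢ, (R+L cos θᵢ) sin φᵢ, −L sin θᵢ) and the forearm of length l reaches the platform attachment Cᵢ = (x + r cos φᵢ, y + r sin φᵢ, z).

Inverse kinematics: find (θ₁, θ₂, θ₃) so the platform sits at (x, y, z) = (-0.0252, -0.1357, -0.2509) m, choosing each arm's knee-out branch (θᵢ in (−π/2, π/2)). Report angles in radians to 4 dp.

rotate P by −φ1: (-0.0252, -0.1357, -0.2509)
  e−x'=0.1652;  (l²−L²−(e−x')²−y'²−z²)/2L = -0.0861
  √(A²+B²)=0.3004;  θ1 = -0.9885+1.8614 ≈ 0.8729
φ2=120.0° → target in arm frame (-0.1049, 0.0897)
  A cos θ + B sin θ = C:  0.2449·cos θ + -0.2509·sin θ = -0.1791
  γ=atan2(-0.2509,0.2449)=-0.7975;  ψ=arccos(-0.5107)=2.1068;  θ2=γ+ψ≈1.3094
φ3=240.0° → target in arm frame (0.1301, 0.0460)
  A cos θ + B sin θ = C:  0.0099·cos θ + -0.2509·sin θ = 0.0951
  θ3 = atan2(B,A) + arccos(C/0.2511) = -0.3492

θ₁ = 0.8729, θ₂ = 1.3094, θ₃ = -0.3492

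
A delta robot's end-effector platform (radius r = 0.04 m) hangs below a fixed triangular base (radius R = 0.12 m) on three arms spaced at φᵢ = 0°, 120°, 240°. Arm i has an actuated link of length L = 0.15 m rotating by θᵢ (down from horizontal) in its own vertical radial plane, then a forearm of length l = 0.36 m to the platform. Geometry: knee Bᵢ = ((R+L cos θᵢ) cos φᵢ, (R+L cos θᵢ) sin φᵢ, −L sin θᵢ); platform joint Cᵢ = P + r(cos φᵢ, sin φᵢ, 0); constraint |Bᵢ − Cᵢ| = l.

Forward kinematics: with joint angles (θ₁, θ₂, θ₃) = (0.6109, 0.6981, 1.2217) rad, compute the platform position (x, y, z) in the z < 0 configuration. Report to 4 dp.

φ1=0.0°: virtual centre (0.2029, 0.0000, -0.0860), radius l
S2 = (0.1949·cos120.0°, 0.1949·sin120.0°, -0.0964) = (-0.0975, 0.1688, -0.0964)
S3 = (0.1313·cos240.0°, 0.1313·sin240.0°, -0.1410) = (-0.0657, -0.1137, -0.1410)
subtract pairs → two planes through P
plane₁₂: -0.6006x+0.3376y+-0.0207z = -0.0013
Cramer: x(z) = 0.0131-0.1315z;  y(z) = 0.0195-0.1724z
quadratic in z: (1.0470)z²+(0.2153)z+(-0.0858)=0, √Δ=0.6369 → z ∈ {-0.4070, 0.2014}; z = -0.4070 (taking z<0)
x = 0.0666, y = 0.0897

(0.0666, 0.0897, -0.4070)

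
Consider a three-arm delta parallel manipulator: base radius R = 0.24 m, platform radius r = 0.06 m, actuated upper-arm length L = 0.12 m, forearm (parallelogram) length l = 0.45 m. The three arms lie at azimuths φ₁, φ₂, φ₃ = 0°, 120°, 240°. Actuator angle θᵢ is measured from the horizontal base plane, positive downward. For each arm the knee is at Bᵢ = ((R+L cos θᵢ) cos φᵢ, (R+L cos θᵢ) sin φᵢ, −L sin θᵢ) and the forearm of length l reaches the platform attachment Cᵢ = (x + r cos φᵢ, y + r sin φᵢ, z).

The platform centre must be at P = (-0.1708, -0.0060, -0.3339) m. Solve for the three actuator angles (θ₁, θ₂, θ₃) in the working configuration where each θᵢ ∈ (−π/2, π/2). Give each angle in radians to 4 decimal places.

θ₁ = 1.2215, θ₂ = -0.2618, θ₃ = -0.3497

rotate P by −φ1: (-0.1708, -0.0060, -0.3339)
  A cos θ + B sin θ = C:  0.3508·cos θ + -0.3339·sin θ = -0.1937
  θ1 = atan2(B,A) + arccos(C/0.4843) = 1.2215
rotate P by −φ2: (0.0802, 0.1509, -0.3339)
  e−x'=0.0998;  (l²−L²−(e−x')²−y'²−z²)/2L = 0.1828
  θ2 = atan2(B,A) + arccos(C/0.3485) = -0.2618
rotate P by −φ3: (0.0906, -0.1449, -0.3339)
  A cos θ + B sin θ = C:  0.0894·cos θ + -0.3339·sin θ = 0.1984
  γ=atan2(-0.3339,0.0894)=-1.3092;  ψ=arccos(0.5740)=0.9594;  θ3=γ+ψ≈-0.3497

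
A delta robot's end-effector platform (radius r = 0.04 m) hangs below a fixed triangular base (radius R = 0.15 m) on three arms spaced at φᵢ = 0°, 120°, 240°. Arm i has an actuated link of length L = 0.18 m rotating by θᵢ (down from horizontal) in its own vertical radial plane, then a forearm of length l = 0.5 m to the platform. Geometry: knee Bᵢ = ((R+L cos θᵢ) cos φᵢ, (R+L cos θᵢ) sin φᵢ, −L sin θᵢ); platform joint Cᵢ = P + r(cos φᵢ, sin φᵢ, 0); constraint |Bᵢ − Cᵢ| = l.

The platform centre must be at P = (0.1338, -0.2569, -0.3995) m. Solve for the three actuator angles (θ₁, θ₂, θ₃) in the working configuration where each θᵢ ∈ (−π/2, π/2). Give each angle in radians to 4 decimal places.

θ₁ = 0.0000, θ₂ = 1.3088, θ₃ = -0.0875

φ1=0.0° → target in arm frame (0.1338, -0.2569)
  e−x'=-0.0238;  (l²−L²−(e−x')²−y'²−z²)/2L = -0.0238
  θ1 = atan2(B,A) + arccos(C/0.4002) = 0.0000
φ2=120.0° → target in arm frame (-0.2894, 0.0126)
  e−x'=0.3994;  (l²−L²−(e−x')²−y'²−z²)/2L = -0.2824
  γ=atan2(-0.3995,0.3994)=-0.7855;  ψ=arccos(-0.4999)=2.0943;  θ2=γ+ψ≈1.3088
rotate P by −φ3: (0.1556, 0.2443, -0.3995)
  e−x'=-0.0456;  (l²−L²−(e−x')²−y'²−z²)/2L = -0.0105
  γ=atan2(-0.3995,-0.0456)=-1.6844;  ψ=arccos(-0.0261)=1.5969;  θ3=γ+ψ≈-0.0875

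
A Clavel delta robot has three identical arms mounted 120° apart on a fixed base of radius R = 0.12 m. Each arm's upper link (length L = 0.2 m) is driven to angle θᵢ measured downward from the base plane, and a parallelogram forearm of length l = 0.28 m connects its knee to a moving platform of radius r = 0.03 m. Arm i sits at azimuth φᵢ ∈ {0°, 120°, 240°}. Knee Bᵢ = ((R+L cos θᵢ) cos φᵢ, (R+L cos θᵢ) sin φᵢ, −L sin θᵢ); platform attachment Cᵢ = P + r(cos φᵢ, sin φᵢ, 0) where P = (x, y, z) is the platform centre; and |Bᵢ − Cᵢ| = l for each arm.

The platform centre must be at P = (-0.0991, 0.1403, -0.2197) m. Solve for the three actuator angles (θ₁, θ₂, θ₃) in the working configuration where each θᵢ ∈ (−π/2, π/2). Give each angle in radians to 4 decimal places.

θ₁ = 1.3090, θ₂ = -0.1744, θ₃ = 1.2217

rotate P by −φ1: (-0.0991, 0.1403, -0.2197)
  e−x'=0.1891;  (l²−L²−(e−x')²−y'²−z²)/2L = -0.1633
  √(A²+B²)=0.2899;  θ1 = -0.8601+2.1691 ≈ 1.3090
φ2=120.0° → target in arm frame (0.1711, 0.0157)
  A cos θ + B sin θ = C:  -0.0811·cos θ + -0.2197·sin θ = -0.0417
  θ2 = atan2(B,A) + arccos(C/0.2342) = -0.1744
φ3=240.0° → target in arm frame (-0.0720, -0.1560)
  e−x'=0.1620;  (l²−L²−(e−x')²−y'²−z²)/2L = -0.1511
  √(A²+B²)=0.2729;  θ3 = -0.9356+2.1573 ≈ 1.2217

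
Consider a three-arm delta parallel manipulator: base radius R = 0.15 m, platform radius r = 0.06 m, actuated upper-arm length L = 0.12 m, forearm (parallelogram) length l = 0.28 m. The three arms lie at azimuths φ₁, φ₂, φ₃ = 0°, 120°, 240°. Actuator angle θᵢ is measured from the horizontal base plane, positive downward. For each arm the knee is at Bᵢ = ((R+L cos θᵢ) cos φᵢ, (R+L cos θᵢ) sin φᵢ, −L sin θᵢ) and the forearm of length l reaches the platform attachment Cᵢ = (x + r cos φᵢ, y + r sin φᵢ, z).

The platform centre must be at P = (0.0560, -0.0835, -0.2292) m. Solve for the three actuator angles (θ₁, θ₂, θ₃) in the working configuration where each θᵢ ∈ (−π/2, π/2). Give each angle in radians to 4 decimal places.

φ1=0.0° → target in arm frame (0.0560, -0.0835)
  A=0.0340, B=-0.2292, C=(l²−L²−A²−y'²−z²)/(2L)=0.0139
  γ=atan2(-0.2292,0.0340)=-1.4235;  ψ=arccos(0.0600)=1.5107;  θ1=γ+ψ≈0.0872
rotate P by −φ2: (-0.1003, -0.0067, -0.2292)
  A=0.1903, B=-0.2292, C=(l²−L²−A²−y'²−z²)/(2L)=-0.1033
  √(A²+B²)=0.2979;  θ2 = -0.8778+1.9250 ≈ 1.0471
φ3=240.0° → target in arm frame (0.0443, 0.0902)
  A cos θ + B sin θ = C:  0.0457·cos θ + -0.2292·sin θ = 0.0051
  √(A²+B²)=0.2337;  θ3 = -1.3740+1.5488 ≈ 0.1747

θ₁ = 0.0872, θ₂ = 1.0471, θ₃ = 0.1747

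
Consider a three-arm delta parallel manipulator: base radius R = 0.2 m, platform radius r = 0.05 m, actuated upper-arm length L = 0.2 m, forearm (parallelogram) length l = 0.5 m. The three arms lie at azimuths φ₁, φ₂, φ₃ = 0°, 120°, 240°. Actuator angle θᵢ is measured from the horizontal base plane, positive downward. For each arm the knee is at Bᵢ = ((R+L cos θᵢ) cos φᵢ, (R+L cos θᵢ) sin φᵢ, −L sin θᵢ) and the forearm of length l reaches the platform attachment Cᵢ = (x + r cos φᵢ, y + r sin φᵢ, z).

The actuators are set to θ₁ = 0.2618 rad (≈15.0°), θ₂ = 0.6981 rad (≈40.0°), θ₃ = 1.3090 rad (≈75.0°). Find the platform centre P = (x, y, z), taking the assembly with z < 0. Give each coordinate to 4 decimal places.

φ1=0.0°: virtual centre (0.3432, 0.0000, -0.0518), radius l
O2 = (0.3032·cos120.0°, 0.3032·sin120.0°, -0.1286) = (-0.1516, 0.2626, -0.1286)
arm 3 at φ=240.0°: e+L cos θ3 = 0.2018;  O3 = (-0.1009, -0.1747, -0.1932)
eliminate P² terms by subtracting sphere 1 from 2 and 3
plane₁₂: -0.9896x+0.5252y+-0.1536z = -0.0120
Cramer: x(z) = 0.0326-0.2490z;  y(z) = 0.0386-0.1767z
into |P−O₁|² = l²: 1.0932z² + 0.2445z + -0.1494 = 0;  Δ = 0.7129;  z = -0.4980 or 0.2743 → z<0 root = -0.4980
x = 0.1566, y = 0.1266

(0.1566, 0.1266, -0.4980)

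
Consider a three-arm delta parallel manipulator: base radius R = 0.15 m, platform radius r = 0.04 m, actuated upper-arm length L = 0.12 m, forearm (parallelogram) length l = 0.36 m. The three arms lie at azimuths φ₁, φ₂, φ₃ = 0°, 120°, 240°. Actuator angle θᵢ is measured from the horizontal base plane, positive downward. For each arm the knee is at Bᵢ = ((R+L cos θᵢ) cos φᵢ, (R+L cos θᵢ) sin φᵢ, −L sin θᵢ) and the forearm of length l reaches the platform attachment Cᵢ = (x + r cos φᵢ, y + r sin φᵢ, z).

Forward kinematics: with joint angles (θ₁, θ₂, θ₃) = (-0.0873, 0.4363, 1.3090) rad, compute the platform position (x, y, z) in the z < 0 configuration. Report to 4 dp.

(0.1210, 0.1085, -0.3152)

arm 1 at φ=0.0°: ρ1 = 0.2295;  centre 1 = (0.2295, 0.0000, 0.0105)
arm 2 at φ=120.0°: ρ2 = 0.2188;  centre 2 = (-0.1094, 0.1895, -0.0507)
centre 3 = (0.1411·cos240.0°, 0.1411·sin240.0°, -0.1159) = (-0.0705, -0.1222, -0.1159)
|centre ₂|²−|centre ₁|² = -0.0024;  |centre ₃|²−|centre ₁|² = -0.0195
plane₁₂: -0.6778x+0.3789y+-0.1223z = -0.0024
det = 0.3930;  x = 0.0202+-0.3197z,  y = 0.0300+-0.2491z
into |P−centre ₁|² = l²: 1.1643z² + 0.0980z + -0.0848 = 0;  Δ = 0.4045;  z = -0.3152 or 0.2310 → z<0 root = -0.3152
x = 0.1210, y = 0.1085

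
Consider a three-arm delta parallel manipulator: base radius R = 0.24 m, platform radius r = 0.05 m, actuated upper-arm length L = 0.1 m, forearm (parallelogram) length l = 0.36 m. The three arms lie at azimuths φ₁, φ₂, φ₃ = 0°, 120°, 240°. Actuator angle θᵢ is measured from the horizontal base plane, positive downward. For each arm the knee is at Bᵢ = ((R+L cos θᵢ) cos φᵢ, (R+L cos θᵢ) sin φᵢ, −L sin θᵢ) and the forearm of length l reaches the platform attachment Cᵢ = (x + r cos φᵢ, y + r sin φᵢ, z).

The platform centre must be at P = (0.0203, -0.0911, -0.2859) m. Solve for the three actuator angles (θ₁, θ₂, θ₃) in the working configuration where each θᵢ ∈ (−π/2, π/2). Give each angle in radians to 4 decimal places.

φ1=0.0° → target in arm frame (0.0203, -0.0911)
  A=0.1697, B=-0.2859, C=(l²−L²−A²−y'²−z²)/(2L)=0.0038
  √(A²+B²)=0.3325;  θ1 = -1.0351+1.5593 ≈ 0.5242
arm 2 (φ=120.0°): x'=-0.0890, y'=0.0280
  A cos θ + B sin θ = C:  0.2790·cos θ + -0.2859·sin θ = -0.2039
  θ2 = atan2(B,A) + arccos(C/0.3995) = 1.3090
arm 3 (φ=240.0°): x'=0.0687, y'=0.0631
  e−x'=0.1213;  (l²−L²−(e−x')²−y'²−z²)/2L = 0.0959
  γ=atan2(-0.2859,0.1213)=-1.1697;  ψ=arccos(0.3087)=1.2570;  θ3=γ+ψ≈0.0873

θ₁ = 0.5242, θ₂ = 1.3090, θ₃ = 0.0873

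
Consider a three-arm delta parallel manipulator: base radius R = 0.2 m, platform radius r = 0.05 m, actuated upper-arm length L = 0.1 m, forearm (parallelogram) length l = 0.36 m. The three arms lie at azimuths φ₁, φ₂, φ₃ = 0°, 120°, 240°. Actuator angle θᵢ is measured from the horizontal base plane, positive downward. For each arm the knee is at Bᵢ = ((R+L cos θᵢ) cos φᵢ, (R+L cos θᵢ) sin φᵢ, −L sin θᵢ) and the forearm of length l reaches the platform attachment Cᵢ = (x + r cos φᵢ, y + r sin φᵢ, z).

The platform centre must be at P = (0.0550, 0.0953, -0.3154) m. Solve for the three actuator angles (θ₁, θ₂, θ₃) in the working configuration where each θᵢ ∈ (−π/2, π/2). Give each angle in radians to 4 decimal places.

θ₁ = 0.2620, θ₂ = 0.2617, θ₃ = 1.3094

rotate P by −φ1: (0.0550, 0.0953, -0.3154)
  e−x'=0.0950;  (l²−L²−(e−x')²−y'²−z²)/2L = 0.0101
  √(A²+B²)=0.3294;  θ1 = -1.2782+1.5402 ≈ 0.2620
φ2=120.0° → target in arm frame (0.0550, -0.0953)
  e−x'=0.0950;  (l²−L²−(e−x')²−y'²−z²)/2L = 0.0101
  θ2 = atan2(B,A) + arccos(C/0.3294) = 0.2617
arm 3 (φ=240.0°): x'=-0.1100, y'=0.0000
  e−x'=0.2600;  (l²−L²−(e−x')²−y'²−z²)/2L = -0.2375
  γ=atan2(-0.3154,0.2600)=-0.8813;  ψ=arccos(-0.5809)=2.1907;  θ3=γ+ψ≈1.3094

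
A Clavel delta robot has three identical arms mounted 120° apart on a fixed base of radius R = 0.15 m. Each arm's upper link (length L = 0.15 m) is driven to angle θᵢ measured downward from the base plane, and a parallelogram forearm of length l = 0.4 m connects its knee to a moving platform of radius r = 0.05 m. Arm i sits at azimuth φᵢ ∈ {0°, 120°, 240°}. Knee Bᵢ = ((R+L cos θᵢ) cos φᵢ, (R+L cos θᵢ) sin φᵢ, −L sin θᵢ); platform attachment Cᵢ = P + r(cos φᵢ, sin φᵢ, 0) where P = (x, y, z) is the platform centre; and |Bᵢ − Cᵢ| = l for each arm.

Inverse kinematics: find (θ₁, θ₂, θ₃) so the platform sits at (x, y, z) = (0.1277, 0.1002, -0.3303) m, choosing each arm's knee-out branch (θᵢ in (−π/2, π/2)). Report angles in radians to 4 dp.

θ₁ = -0.2615, θ₂ = 0.2623, θ₃ = 0.9602

rotate P by −φ1: (0.1277, 0.1002, -0.3303)
  A=-0.0277, B=-0.3303, C=(l²−L²−A²−y'²−z²)/(2L)=0.0586
  γ=atan2(-0.3303,-0.0277)=-1.6545;  ψ=arccos(0.1769)=1.3929;  θ1=γ+ψ≈-0.2615
rotate P by −φ2: (0.0229, -0.1607, -0.3303)
  A=0.0771, B=-0.3303, C=(l²−L²−A²−y'²−z²)/(2L)=-0.0112
  γ=atan2(-0.3303,0.0771)=-1.3416;  ψ=arccos(-0.0330)=1.6038;  θ2=γ+ψ≈0.2623
φ3=240.0° → target in arm frame (-0.1506, 0.0605)
  A=0.2506, B=-0.3303, C=(l²−L²−A²−y'²−z²)/(2L)=-0.1269
  θ3 = atan2(B,A) + arccos(C/0.4146) = 0.9602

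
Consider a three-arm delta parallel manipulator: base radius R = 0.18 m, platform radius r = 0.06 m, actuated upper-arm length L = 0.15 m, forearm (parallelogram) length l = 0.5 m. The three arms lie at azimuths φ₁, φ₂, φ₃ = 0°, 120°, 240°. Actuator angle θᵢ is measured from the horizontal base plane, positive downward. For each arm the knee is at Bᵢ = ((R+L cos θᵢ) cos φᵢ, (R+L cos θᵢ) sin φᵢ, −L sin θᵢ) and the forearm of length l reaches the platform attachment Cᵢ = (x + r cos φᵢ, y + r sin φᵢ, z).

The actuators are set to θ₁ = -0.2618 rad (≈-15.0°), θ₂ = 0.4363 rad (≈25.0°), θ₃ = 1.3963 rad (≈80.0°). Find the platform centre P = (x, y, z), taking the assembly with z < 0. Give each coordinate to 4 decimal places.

arm 1 at φ=0.0°: e+L cos θ1 = 0.2649;  S1 = (0.2649, 0.0000, 0.0388)
S2 = (0.2559·cos120.0°, 0.2559·sin120.0°, -0.0634) = (-0.1280, 0.2217, -0.0634)
arm 3 at φ=240.0°: e+L cos θ3 = 0.1460;  S3 = (-0.0730, -0.1265, -0.1477)
subtract pairs → two planes through P
linear system: -0.7857x+0.4433y = -0.0021−-0.2044z; -0.6758x+-0.2530y = -0.0285−-0.3731z
det = 0.4984;  x = 0.0265+-0.4356z,  y = 0.0421+-0.3110z
sphere 1 gives Az²+Bz+C=0 with A=1.2865, B=0.1039, C=-0.1899;  B²−4AC=0.9879;  roots -0.4267, 0.3459;  negative root z = -0.4267
x = 0.2123, y = 0.1748

(0.2123, 0.1748, -0.4267)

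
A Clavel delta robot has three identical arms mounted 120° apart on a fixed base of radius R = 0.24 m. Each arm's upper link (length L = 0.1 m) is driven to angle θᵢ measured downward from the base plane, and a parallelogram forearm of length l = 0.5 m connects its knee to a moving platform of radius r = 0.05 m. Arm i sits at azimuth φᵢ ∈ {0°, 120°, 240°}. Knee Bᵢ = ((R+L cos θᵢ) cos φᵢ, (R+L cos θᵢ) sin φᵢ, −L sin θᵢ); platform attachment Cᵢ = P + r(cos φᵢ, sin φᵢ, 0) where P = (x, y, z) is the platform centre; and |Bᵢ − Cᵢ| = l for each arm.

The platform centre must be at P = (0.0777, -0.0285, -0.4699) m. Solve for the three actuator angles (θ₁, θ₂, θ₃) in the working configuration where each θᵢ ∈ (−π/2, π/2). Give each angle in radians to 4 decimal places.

θ₁ = 0.1748, θ₂ = 0.9599, θ₃ = 0.6982

rotate P by −φ1: (0.0777, -0.0285, -0.4699)
  e−x'=0.1123;  (l²−L²−(e−x')²−y'²−z²)/2L = 0.0289
  θ1 = atan2(B,A) + arccos(C/0.4831) = 0.1748
arm 2 (φ=120.0°): x'=-0.0635, y'=-0.0530
  A=0.2535, B=-0.4699, C=(l²−L²−A²−y'²−z²)/(2L)=-0.2395
  √(A²+B²)=0.5339;  θ2 = -1.0760+2.0359 ≈ 0.9599
φ3=240.0° → target in arm frame (-0.0142, 0.0815)
  A=0.2042, B=-0.4699, C=(l²−L²−A²−y'²−z²)/(2L)=-0.1457
  √(A²+B²)=0.5123;  θ3 = -1.1609+1.8592 ≈ 0.6982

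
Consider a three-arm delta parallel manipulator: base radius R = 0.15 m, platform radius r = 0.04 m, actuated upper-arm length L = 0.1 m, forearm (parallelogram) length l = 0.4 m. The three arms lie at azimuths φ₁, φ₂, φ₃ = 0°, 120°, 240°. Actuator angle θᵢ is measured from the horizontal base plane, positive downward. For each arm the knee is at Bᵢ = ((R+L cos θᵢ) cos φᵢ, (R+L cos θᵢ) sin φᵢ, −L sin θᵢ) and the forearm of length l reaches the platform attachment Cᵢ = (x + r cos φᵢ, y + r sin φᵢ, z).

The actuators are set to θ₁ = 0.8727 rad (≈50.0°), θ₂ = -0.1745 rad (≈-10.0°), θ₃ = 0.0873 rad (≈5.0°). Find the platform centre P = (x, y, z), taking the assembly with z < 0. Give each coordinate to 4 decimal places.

φ1=0.0°: virtual centre (0.1743, 0.0000, -0.0766), radius l
φ2=120.0°: virtual centre (-0.1042, 0.1806, 0.0174), radius l
centre 3 = (0.2096·cos240.0°, 0.2096·sin240.0°, -0.0087) = (-0.1048, -0.1815, -0.0087)
subtract pairs → two planes through P
plane₁₂: -0.5570x+0.3611y+0.1879z = 0.0075
Cramer: x(z) = -0.0137+0.2904z;  y(z) = -0.0003-0.0725z
into |P−centre ₁|² = l²: 1.0896z² + 0.0441z + -0.1188 = 0;  Δ = 0.5197;  z = -0.3510 or 0.3106 → z<0 root = -0.3510
x = -0.1157, y = 0.0251

(-0.1157, 0.0251, -0.3510)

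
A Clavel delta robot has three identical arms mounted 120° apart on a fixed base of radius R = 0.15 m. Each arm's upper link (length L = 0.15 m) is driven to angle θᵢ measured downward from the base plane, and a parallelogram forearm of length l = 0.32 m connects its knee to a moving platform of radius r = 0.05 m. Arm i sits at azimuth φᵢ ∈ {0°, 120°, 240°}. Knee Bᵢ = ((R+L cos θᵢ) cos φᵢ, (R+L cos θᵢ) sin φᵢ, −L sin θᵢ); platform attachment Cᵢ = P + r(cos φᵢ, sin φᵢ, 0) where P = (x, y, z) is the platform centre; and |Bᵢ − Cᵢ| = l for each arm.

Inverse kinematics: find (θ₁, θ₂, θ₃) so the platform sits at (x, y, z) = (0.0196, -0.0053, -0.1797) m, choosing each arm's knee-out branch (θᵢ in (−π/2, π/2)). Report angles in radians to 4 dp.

rotate P by −φ1: (0.0196, -0.0053, -0.1797)
  e−x'=0.0804;  (l²−L²−(e−x')²−y'²−z²)/2L = 0.1371
  γ=atan2(-0.1797,0.0804)=-1.1501;  ψ=arccos(0.6962)=0.8007;  θ1=γ+ψ≈-0.3493
φ2=120.0° → target in arm frame (-0.0144, -0.0143)
  e−x'=0.1144;  (l²−L²−(e−x')²−y'²−z²)/2L = 0.1144
  √(A²+B²)=0.2130;  θ2 = -1.0039+1.0039 ≈ 0.0000
rotate P by −φ3: (-0.0052, 0.0196, -0.1797)
  e−x'=0.1052;  (l²−L²−(e−x')²−y'²−z²)/2L = 0.1205
  γ=atan2(-0.1797,0.1052)=-1.0411;  ψ=arccos(0.5787)=0.9536;  θ3=γ+ψ≈-0.0875

θ₁ = -0.3493, θ₂ = 0.0000, θ₃ = -0.0875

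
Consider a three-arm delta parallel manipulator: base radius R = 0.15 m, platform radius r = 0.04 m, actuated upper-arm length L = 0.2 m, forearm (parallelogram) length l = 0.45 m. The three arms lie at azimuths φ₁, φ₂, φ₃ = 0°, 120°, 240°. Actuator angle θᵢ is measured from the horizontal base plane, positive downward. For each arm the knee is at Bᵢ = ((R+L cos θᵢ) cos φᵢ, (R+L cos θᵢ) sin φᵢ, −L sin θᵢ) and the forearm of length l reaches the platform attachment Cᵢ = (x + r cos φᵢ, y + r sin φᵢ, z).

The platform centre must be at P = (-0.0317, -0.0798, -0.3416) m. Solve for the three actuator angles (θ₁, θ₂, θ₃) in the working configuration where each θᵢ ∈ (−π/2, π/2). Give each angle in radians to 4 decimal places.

φ1=0.0° → target in arm frame (-0.0317, -0.0798)
  A=0.1417, B=-0.3416, C=(l²−L²−A²−y'²−z²)/(2L)=0.0484
  θ1 = atan2(B,A) + arccos(C/0.3698) = 0.2619
φ2=120.0° → target in arm frame (-0.0533, 0.0674)
  A=0.1633, B=-0.3416, C=(l²−L²−A²−y'²−z²)/(2L)=0.0365
  γ=atan2(-0.3416,0.1633)=-1.1250;  ψ=arccos(0.0965)=1.4741;  θ2=γ+ψ≈0.3491
arm 3 (φ=240.0°): x'=0.0850, y'=0.0124
  e−x'=0.0250;  (l²−L²−(e−x')²−y'²−z²)/2L = 0.1126
  γ=atan2(-0.3416,0.0250)=-1.4976;  ψ=arccos(0.3287)=1.2359;  θ3=γ+ψ≈-0.2617

θ₁ = 0.2619, θ₂ = 0.3491, θ₃ = -0.2617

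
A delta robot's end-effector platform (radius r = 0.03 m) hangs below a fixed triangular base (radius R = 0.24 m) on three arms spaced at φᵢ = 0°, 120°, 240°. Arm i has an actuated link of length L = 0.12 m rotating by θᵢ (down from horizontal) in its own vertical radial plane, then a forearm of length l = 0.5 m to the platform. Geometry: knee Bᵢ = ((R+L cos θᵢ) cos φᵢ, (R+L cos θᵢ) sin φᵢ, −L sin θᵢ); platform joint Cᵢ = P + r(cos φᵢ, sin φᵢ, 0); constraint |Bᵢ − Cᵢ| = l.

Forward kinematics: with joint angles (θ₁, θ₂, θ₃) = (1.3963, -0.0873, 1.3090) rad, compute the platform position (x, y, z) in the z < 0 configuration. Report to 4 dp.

S1 = (0.2308·cos0.0°, 0.2308·sin0.0°, -0.1182) = (0.2308, 0.0000, -0.1182)
arm 2 at φ=120.0°: ρ2 = 0.3295;  S2 = (-0.1648, 0.2854, 0.0105)
S3 = (0.2411·cos240.0°, 0.2411·sin240.0°, -0.1159) = (-0.1205, -0.2088, -0.1159)
subtract pairs → two planes through P
linear system: -0.7912x+0.5708y = 0.0415−0.2573z; -0.7027x+-0.4175y = 0.0043−0.0045z
Cramer: x(z) = -0.0270+0.1504z;  y(z) = 0.0352-0.2423z
sphere 1 gives Az²+Bz+C=0 with A=1.0813, B=0.1417, C=-0.1683;  B²−4AC=0.7481;  roots -0.4655, 0.3344;  negative root z = -0.4655
x = -0.0970, y = 0.1480

(-0.0970, 0.1480, -0.4655)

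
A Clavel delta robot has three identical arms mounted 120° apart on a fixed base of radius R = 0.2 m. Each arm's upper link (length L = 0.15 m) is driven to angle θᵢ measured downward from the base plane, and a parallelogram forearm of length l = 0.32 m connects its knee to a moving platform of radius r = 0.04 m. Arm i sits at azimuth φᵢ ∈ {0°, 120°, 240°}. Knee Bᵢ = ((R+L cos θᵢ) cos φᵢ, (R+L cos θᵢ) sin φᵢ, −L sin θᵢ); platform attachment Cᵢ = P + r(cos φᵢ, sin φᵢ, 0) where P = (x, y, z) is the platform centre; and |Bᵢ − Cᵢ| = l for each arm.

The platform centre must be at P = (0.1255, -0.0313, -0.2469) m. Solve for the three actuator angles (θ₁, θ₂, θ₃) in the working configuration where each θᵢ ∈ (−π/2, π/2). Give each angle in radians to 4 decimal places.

θ₁ = -0.0873, θ₂ = 1.3090, θ₃ = 1.0471

arm 1 (φ=0.0°): x'=0.1255, y'=-0.0313
  e−x'=0.0345;  (l²−L²−(e−x')²−y'²−z²)/2L = 0.0559
  √(A²+B²)=0.2493;  θ1 = -1.4320+1.3446 ≈ -0.0873
rotate P by −φ2: (-0.0899, -0.0930, -0.2469)
  e−x'=0.2499;  (l²−L²−(e−x')²−y'²−z²)/2L = -0.1738
  √(A²+B²)=0.3513;  θ2 = -0.7794+2.0884 ≈ 1.3090
arm 3 (φ=240.0°): x'=-0.0356, y'=0.1243
  A=0.1956, B=-0.2469, C=(l²−L²−A²−y'²−z²)/(2L)=-0.1160
  √(A²+B²)=0.3150;  θ3 = -0.9007+1.9479 ≈ 1.0471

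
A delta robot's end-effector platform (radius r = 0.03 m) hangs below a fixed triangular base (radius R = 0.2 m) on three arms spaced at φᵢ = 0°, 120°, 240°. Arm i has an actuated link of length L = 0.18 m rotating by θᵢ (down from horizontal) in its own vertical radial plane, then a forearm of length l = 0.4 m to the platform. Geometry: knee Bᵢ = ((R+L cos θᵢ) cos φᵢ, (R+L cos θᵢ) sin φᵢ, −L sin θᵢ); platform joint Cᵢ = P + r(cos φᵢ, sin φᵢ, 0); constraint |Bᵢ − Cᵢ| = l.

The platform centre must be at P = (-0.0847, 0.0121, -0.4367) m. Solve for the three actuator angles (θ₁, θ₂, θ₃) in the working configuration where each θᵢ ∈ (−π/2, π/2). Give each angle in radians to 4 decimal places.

arm 1 (φ=0.0°): x'=-0.0847, y'=0.0121
  A=0.2547, B=-0.4367, C=(l²−L²−A²−y'²−z²)/(2L)=-0.3559
  θ1 = atan2(B,A) + arccos(C/0.5055) = 1.3090
rotate P by −φ2: (0.0528, 0.0673, -0.4367)
  A cos θ + B sin θ = C:  0.1172·cos θ + -0.4367·sin θ = -0.2260
  γ=atan2(-0.4367,0.1172)=-1.3087;  ψ=arccos(-0.4999)=2.0942;  θ2=γ+ψ≈0.7856
φ3=240.0° → target in arm frame (0.0319, -0.0794)
  e−x'=0.1381;  (l²−L²−(e−x')²−y'²−z²)/2L = -0.2458
  γ=atan2(-0.4367,0.1381)=-1.2645;  ψ=arccos(-0.5367)=2.1373;  θ3=γ+ψ≈0.8728

θ₁ = 1.3090, θ₂ = 0.7856, θ₃ = 0.8728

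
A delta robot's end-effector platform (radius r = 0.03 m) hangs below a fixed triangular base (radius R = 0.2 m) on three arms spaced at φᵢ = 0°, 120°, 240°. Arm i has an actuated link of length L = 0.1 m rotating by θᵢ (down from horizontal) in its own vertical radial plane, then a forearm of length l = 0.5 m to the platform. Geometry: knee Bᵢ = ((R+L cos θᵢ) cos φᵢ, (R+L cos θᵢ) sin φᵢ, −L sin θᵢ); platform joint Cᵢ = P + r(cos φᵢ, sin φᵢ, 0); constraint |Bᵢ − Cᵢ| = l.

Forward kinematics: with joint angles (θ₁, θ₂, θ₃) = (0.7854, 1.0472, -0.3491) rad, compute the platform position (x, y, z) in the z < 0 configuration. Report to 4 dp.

arm 1 at φ=0.0°: e+L cos θ1 = 0.2407;  O1 = (0.2407, 0.0000, -0.0707)
O2 = (0.2200·cos120.0°, 0.2200·sin120.0°, -0.0866) = (-0.1100, 0.1905, -0.0866)
arm 3 at φ=240.0°: e+L cos θ3 = 0.2640;  O3 = (-0.1320, -0.2286, 0.0342)
eliminate P² terms by subtracting sphere 1 from 2 and 3
linear system: -0.7014x+0.3811y = -0.0070−-0.0318z; -0.7454x+-0.4572y = 0.0079−0.2098z
Cramer: x(z) = 0.0003+0.1082z;  y(z) = -0.0179+0.2826z
into |P−O₁|² = l²: 1.0915z² + 0.0793z + -0.1869 = 0;  Δ = 0.8223;  z = -0.4517 or 0.3791 → z<0 root = -0.4517
x = -0.0485, y = -0.1455

(-0.0485, -0.1455, -0.4517)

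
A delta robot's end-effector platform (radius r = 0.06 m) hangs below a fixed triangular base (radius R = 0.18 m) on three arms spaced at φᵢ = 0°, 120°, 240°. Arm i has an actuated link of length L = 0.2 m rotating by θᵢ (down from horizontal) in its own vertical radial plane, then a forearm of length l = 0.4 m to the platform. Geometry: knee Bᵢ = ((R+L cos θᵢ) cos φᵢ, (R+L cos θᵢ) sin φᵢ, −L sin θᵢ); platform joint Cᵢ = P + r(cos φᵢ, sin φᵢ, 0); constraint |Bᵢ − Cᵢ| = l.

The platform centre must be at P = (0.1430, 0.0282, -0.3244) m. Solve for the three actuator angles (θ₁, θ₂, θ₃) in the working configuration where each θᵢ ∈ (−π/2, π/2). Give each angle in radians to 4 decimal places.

arm 1 (φ=0.0°): x'=0.1430, y'=0.0282
  e−x'=-0.0230;  (l²−L²−(e−x')²−y'²−z²)/2L = 0.0336
  √(A²+B²)=0.3252;  θ1 = -1.6416+1.4673 ≈ -0.1743
rotate P by −φ2: (-0.0471, -0.1379, -0.3244)
  e−x'=0.1671;  (l²−L²−(e−x')²−y'²−z²)/2L = -0.0804
  √(A²+B²)=0.3649;  θ2 = -1.0952+1.7931 ≈ 0.6979
arm 3 (φ=240.0°): x'=-0.0959, y'=0.1097
  A cos θ + B sin θ = C:  0.2159·cos θ + -0.3244·sin θ = -0.1098
  γ=atan2(-0.3244,0.2159)=-0.9835;  ψ=arccos(-0.2816)=1.8563;  θ3=γ+ψ≈0.8728

θ₁ = -0.1743, θ₂ = 0.6979, θ₃ = 0.8728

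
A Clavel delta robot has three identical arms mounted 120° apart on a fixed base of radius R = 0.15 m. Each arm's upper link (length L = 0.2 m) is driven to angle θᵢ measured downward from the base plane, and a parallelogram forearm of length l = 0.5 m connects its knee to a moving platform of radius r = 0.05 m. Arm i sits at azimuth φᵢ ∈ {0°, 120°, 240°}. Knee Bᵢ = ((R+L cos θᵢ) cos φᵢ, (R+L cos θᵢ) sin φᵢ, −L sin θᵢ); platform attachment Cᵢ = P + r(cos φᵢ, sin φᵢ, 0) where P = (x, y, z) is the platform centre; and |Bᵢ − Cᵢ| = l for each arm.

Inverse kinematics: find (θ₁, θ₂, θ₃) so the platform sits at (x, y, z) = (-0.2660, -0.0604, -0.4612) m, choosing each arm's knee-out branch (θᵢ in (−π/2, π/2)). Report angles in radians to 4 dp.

φ1=0.0° → target in arm frame (-0.2660, -0.0604)
  e−x'=0.3660;  (l²−L²−(e−x')²−y'²−z²)/2L = -0.3508
  γ=atan2(-0.4612,0.3660)=-0.9000;  ψ=arccos(-0.5958)=2.2090;  θ1=γ+ψ≈1.3090
arm 2 (φ=120.0°): x'=0.0807, y'=0.2606
  e−x'=0.0193;  (l²−L²−(e−x')²−y'²−z²)/2L = -0.1774
  θ2 = atan2(B,A) + arccos(C/0.4616) = 0.4364
rotate P by −φ3: (0.1853, -0.2002, -0.4612)
  A cos θ + B sin θ = C:  -0.0853·cos θ + -0.4612·sin θ = -0.1251
  γ=atan2(-0.4612,-0.0853)=-1.7537;  ψ=arccos(-0.2668)=1.8408;  θ3=γ+ψ≈0.0871

θ₁ = 1.3090, θ₂ = 0.4364, θ₃ = 0.0871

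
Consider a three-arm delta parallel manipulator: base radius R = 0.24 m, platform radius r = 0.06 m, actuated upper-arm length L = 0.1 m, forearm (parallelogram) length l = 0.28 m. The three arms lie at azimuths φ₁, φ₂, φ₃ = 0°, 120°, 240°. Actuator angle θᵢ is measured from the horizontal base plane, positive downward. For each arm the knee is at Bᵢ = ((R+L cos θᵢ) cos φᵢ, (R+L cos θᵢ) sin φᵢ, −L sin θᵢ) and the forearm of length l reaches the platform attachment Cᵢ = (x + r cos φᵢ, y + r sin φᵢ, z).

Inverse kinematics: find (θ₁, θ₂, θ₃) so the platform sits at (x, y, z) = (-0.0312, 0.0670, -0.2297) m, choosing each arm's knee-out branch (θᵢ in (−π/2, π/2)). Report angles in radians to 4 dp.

θ₁ = 1.3093, θ₂ = 0.3491, θ₃ = 1.3959

φ1=0.0° → target in arm frame (-0.0312, 0.0670)
  A=0.2112, B=-0.2297, C=(l²−L²−A²−y'²−z²)/(2L)=-0.1673
  γ=atan2(-0.2297,0.2112)=-0.8273;  ψ=arccos(-0.5361)=2.1366;  θ1=γ+ψ≈1.3093
φ2=120.0° → target in arm frame (0.0736, -0.0065)
  A cos θ + B sin θ = C:  0.1064·cos θ + -0.2297·sin θ = 0.0214
  θ2 = atan2(B,A) + arccos(C/0.2531) = 0.3491
rotate P by −φ3: (-0.0424, -0.0605, -0.2297)
  A cos θ + B sin θ = C:  0.2224·cos θ + -0.2297·sin θ = -0.1875
  θ3 = atan2(B,A) + arccos(C/0.3197) = 1.3959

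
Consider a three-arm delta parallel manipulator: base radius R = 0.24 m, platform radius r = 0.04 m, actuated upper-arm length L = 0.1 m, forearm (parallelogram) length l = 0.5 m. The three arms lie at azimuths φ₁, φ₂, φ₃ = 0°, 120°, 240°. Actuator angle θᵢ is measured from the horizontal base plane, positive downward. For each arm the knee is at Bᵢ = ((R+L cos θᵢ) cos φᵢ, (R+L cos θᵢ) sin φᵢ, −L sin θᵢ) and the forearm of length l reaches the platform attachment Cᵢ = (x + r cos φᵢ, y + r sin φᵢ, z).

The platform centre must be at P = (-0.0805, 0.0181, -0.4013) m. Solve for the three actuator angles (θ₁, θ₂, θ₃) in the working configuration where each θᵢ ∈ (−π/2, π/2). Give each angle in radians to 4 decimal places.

arm 1 (φ=0.0°): x'=-0.0805, y'=0.0181
  A cos θ + B sin θ = C:  0.2805·cos θ + -0.4013·sin θ = -0.0002
  √(A²+B²)=0.4896;  θ1 = -0.9608+1.5713 ≈ 0.6105
arm 2 (φ=120.0°): x'=0.0559, y'=0.0607
  e−x'=0.1441;  (l²−L²−(e−x')²−y'²−z²)/2L = 0.2726
  √(A²+B²)=0.4264;  θ2 = -1.2261+0.8772 ≈ -0.3490
rotate P by −φ3: (0.0246, -0.0788, -0.4013)
  A cos θ + B sin θ = C:  0.1754·cos θ + -0.4013·sin θ = 0.2099
  θ3 = atan2(B,A) + arccos(C/0.4380) = -0.0877

θ₁ = 0.6105, θ₂ = -0.3490, θ₃ = -0.0877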